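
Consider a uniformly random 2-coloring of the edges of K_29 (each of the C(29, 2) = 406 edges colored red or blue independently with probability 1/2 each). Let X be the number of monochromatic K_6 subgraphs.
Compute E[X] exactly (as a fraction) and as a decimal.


Let X = Σ_S X_S over the C(29, 6) = 475020 subsets S of size 6, where X_S = 1 if the K_6 on S is monochromatic.
For a fixed S, the K_6 on S has C(6, 2) = 15 edges. P[all 15 edges red] = (1/2)^15, and likewise for blue, so P[monochromatic] = 2·(1/2)^15 = 2^{1 − 15} = 1/16384.
Summing: E[X] = C(29, 6) · 2^{1 − 15} = 475020 · 1/16384 = 118755/4096.
Numerically: E[X] ≈ 28.99292.

E[X] = C(29,6)·2^(1−C(6,2)) = 118755/4096 ≈ 28.99292.


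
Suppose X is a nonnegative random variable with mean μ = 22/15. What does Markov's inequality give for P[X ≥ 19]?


μ = E[X] = 22/15, a = 19.
Markov: P[X ≥ 19] ≤ μ/a = (22/15)/19 = 22/285.
Numerically: ≈ 0.07719.
(Since a = 19 > μ = 1.46667, the bound 22/285 is < 1 and informative.)

P[X ≥ 19] ≤ 22/285 ≈ 0.07719.


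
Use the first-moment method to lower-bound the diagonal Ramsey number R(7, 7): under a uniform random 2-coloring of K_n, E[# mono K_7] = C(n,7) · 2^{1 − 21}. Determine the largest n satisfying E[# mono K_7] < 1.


We need C(n, 7) · 2^{1 − 21} < 1, i.e. C(n, 7) < 2^{21 − 1} = 1048576.
Check values of n near the boundary:
  n = 23: C(23, 7) = 245157; 245157 < 1048576? YES
  n = 24: C(24, 7) = 346104; 346104 < 1048576? YES
  n = 25: C(25, 7) = 480700; 480700 < 1048576? YES
  n = 26: C(26, 7) = 657800; 657800 < 1048576? YES
  n = 27: C(27, 7) = 888030; 888030 < 1048576? YES
  n = 28: C(28, 7) = 1184040; 1184040 < 1048576? NO
  n = 29: C(29, 7) = 1560780; 1560780 < 1048576? NO
  n = 30: C(30, 7) = 2035800; 2035800 < 1048576? NO
The largest n with C(n, 7) < 1048576 is n = 27 (where E[X] = 444015/524288 ≈ 0.846891). Hence R(7, 7) > 27, i.e. R(7, 7) ≥ 28.

Largest n = 27; hence R(7, 7) > 27.


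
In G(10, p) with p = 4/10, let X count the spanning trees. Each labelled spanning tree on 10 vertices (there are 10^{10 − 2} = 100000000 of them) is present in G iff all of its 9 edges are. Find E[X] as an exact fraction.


K_10 has 10^{10 − 2} = 100000000 labelled spanning trees.
For each such spanning tree H, let X_H = 1 if all 9 edges of H are present in G. Then P[X_H = 1] = p^{9} = (2/5)^{9} = 512/1953125.
Summing the indicators: E[X] = Σ_H E[X_H] = 100000000 · p^{9} = 100000000 · 512/1953125 = 131072/5.
Numerically: E[X] ≈ 26214.4.

E[X] = 100000000 · (2/5)^{9} = 131072/5 ≈ 26214.4.


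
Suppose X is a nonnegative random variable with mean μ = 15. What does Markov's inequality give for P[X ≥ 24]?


μ = E[X] = 15, a = 24.
Markov: P[X ≥ 24] ≤ μ/a = (15)/24 = 5/8.
Numerically: ≈ 0.6250.
(Since a = 24 > μ = 15.0000, the bound 5/8 is < 1 and informative.)

P[X ≥ 24] ≤ 5/8 ≈ 0.6250.


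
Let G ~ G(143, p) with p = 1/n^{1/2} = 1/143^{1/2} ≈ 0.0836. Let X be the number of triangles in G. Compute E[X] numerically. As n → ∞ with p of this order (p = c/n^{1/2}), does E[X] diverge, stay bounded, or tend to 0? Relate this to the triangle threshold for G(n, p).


Number of potential triangles: C(143, 3) = 477191.
Each occurs with probability p³ ≈ (0.0836)³ ≈ 5.84785e-04.
By linearity: E[X] = C(143, 3)·p³ ≈ 477191 · 5.84785e-04 ≈ 279.054.
Since α = 1/2 < 1, p = c/n^{1/2} ≫ 1/n is above the triangle threshold p ~ 1/n. Asymptotically E[X] ~ (c³/6)·n^{3(1−α)} = (1³/6)·n^{1.5} → ∞; triangles are abundant w.h.p.

E[X] ≈ 279.054; in regime p = Θ(1/n^{1/2}) E[X] diverges (above the triangle threshold p ~ 1/n).


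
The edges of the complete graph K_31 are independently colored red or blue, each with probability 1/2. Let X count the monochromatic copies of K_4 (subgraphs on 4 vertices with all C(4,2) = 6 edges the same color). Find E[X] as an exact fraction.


Let X = Σ_S X_S over the C(31, 4) = 31465 subsets S of size 4, where X_S = 1 if the K_4 on S is monochromatic.
For a fixed S, the K_4 on S has C(4, 2) = 6 edges. P[all 6 edges red] = (1/2)^6, and likewise for blue, so P[monochromatic] = 2·(1/2)^6 = 2^{1 − 6} = 1/32.
Summing: E[X] = C(31, 4) · 2^{1 − 6} = 31465 · 1/32 = 31465/32.
Numerically: E[X] ≈ 983.2812.

E[X] = C(31,4)·2^(1−C(4,2)) = 31465/32 ≈ 983.2812.


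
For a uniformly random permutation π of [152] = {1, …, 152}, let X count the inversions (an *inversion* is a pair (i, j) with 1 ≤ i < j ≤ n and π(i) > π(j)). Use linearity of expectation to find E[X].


Write X = Σ X_I over the C(152, 2) = 11476 pairs i < j, with X_I the indicator of one inversion.
There are 11476 indicators.
For each fixed pair i < j, the values π(i) and π(j) are two distinct elements of {1, …, 152} in uniformly random order; by symmetry P[π(i) > π(j)] = 1/2.
By linearity: E[X] = 11476 · (1/2) = C(152, 2) · (1/2) = 11476/2 = 5738 ≈ 5738.000.

E[X] = 5738 = 5738.000.


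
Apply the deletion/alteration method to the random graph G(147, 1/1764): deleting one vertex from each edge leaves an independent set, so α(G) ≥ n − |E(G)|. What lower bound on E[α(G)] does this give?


E[|E(G)|] = C(147, 2)·p = 10731 · (1/1764) = 73/12.
E[α(G)] ≥ n − E[|E(G)|] = 147 − 73/12 = 1691/12.
Numerically: ≈ 140.916667.
(This is only a lower bound; the true E[α(G)] may be larger.)

E[α(G)] ≥ 1691/12 ≈ 140.916667.


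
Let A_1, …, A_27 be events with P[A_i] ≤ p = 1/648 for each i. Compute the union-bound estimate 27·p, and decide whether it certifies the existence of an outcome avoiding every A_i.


Union bound: P[∪_{i=1}^{27} A_i] ≤ Σ_i P[A_i] ≤ 27·p = 27·(1/648) = 1/24.
Numerically: 1/24 ≈ 0.0417.
Is 1/24 < 1? YES.
Since P[∪ A_i] ≤ 1/24 < 1, the complement has P[∩ A_i^c] ≥ 1 − 1/24 = 23/24 > 0, so some outcome avoids every A_i.

27·p = 1/24 ≈ 0.0417; existence CERTIFIED by the union bound.


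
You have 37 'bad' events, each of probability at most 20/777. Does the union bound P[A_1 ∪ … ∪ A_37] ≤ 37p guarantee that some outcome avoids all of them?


Union bound: P[∪_{i=1}^{37} A_i] ≤ Σ_i P[A_i] ≤ 37·p = 37·(20/777) = 20/21.
Numerically: 20/21 ≈ 0.9524.
Is 20/21 < 1? YES.
Since P[∪ A_i] ≤ 20/21 < 1, the complement has P[∩ A_i^c] ≥ 1 − 20/21 = 1/21 > 0, so some outcome avoids every A_i.

37·p = 20/21 ≈ 0.9524; existence CERTIFIED by the union bound.


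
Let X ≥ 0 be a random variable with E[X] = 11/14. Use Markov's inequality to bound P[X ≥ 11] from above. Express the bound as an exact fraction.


μ = E[X] = 11/14, a = 11.
Markov: P[X ≥ 11] ≤ μ/a = (11/14)/11 = 1/14.
Numerically: ≈ 0.07143.
(Since a = 11 > μ = 0.78571, the bound 1/14 is < 1 and informative.)

P[X ≥ 11] ≤ 1/14 ≈ 0.07143.


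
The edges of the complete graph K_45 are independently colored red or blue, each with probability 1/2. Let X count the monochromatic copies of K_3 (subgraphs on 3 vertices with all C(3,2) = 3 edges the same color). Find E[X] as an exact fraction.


Let X = Σ_S X_S over the C(45, 3) = 14190 subsets S of size 3, where X_S = 1 if the K_3 on S is monochromatic.
For a fixed S, the K_3 on S has C(3, 2) = 3 edges. P[all 3 edges red] = (1/2)^3, and likewise for blue, so P[monochromatic] = 2·(1/2)^3 = 2^{1 − 3} = 1/4.
By linearity of expectation: E[X] = C(45, 3) · 2^{1 − 3} = 14190 · 1/4 = 7095/2.
Numerically: E[X] ≈ 3547.500000.

E[X] = C(45,3)·2^(1−C(3,2)) = 7095/2 ≈ 3547.500000.


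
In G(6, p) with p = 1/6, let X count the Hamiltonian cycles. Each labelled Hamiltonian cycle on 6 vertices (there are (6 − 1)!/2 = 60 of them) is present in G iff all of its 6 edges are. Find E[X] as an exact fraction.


K_6 has (6 − 1)!/2 = 60 labelled Hamiltonian cycles.
For each such Hamiltonian cycle H, let X_H = 1 if all 6 edges of H are present in G. Then P[X_H = 1] = p^{6} = (1/6)^{6} = 1/46656.
By linearity of expectation: E[X] = Σ_H E[X_H] = 60 · p^{6} = 60 · 1/46656 = 5/3888.
Numerically: E[X] ≈ 0.00128601.

E[X] = 60 · (1/6)^{6} = 5/3888 ≈ 0.00128601.


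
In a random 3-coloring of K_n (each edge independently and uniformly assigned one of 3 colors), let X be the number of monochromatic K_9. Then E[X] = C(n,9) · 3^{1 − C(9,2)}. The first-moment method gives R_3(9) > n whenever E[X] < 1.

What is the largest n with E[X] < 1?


We need C(n, 9) · 3^{1 − 36} < 1, i.e. C(n, 9) < 3^{36 − 1} = 50031545098999707.
Check values of n near the boundary:
  n = 295: C(295, 9) = 41221140106119260; 41221140106119260 < 50031545098999707? YES
  n = 296: C(296, 9) = 42513789098994080; 42513789098994080 < 50031545098999707? YES
  n = 297: C(297, 9) = 43842345008337645; 43842345008337645 < 50031545098999707? YES
  n = 298: C(298, 9) = 45207677551849890; 45207677551849890 < 50031545098999707? YES
  n = 299: C(299, 9) = 46610674441390059; 46610674441390059 < 50031545098999707? YES
  n = 300: C(300, 9) = 48052241692154700; 48052241692154700 < 50031545098999707? YES
  n = 301: C(301, 9) = 49533303936090975; 49533303936090975 < 50031545098999707? YES
  n = 302: C(302, 9) = 51054804739588650; 51054804739588650 < 50031545098999707? NO
The largest n with C(n, 9) < 50031545098999707 is n = 301 (where E[X] = 16511101312030325/16677181699666569 ≈ 0.9900415). Hence R_3(9) > 301, i.e. R_3(9) ≥ 302.

Largest n = 301; hence R_3(9) > 301.


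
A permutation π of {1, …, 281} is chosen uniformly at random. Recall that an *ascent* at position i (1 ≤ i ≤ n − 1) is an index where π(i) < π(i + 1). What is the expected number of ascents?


Write X = Σ X_I over i = 1, …, 280, with X_I the indicator of one ascent.
There are 280 indicators.
For each fixed i, the pair (π(i), π(i+1)) is a uniformly random ordered pair of distinct values from {1, …, 281}; by symmetry P[π(i) < π(i+1)] = 1/2.
By linearity: E[X] = 280 · (1/2) = (281 − 1) · (1/2) = 140 ≈ 140.000000.

E[X] = 140 = 140.000000.


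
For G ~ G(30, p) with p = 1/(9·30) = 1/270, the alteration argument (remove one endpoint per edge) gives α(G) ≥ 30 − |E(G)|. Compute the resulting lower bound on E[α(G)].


E[|E(G)|] = C(30, 2)·p = 435 · (1/270) = 29/18.
E[α(G)] ≥ n − E[|E(G)|] = 30 − 29/18 = 511/18.
Numerically: ≈ 28.389.
(This is only a lower bound; the true E[α(G)] may be larger.)

E[α(G)] ≥ 511/18 ≈ 28.389.


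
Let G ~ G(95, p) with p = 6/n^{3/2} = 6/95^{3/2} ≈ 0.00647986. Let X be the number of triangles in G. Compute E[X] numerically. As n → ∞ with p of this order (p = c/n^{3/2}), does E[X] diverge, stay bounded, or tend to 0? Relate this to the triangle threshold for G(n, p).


Number of potential triangles: C(95, 3) = 138415.
Each occurs with probability p³ ≈ (0.00647986)³ ≈ 2.72080569e-07.
By linearity: E[X] = C(95, 3)·p³ ≈ 138415 · 2.72080569e-07 ≈ 0.037660.
Since α = 3/2 > 1, p = c/n^{3/2} = o(1/n) is below the triangle threshold p ~ 1/n. Asymptotically E[X] ~ (c³/6)·n^{3(1−α)} = (6³/6)·n^{-1.5} → 0, so by Markov's inequality G has no triangles w.h.p.

E[X] ≈ 0.037660; in regime p = Θ(1/n^{3/2}) E[X] tends to 0 (below the triangle threshold p ~ 1/n).


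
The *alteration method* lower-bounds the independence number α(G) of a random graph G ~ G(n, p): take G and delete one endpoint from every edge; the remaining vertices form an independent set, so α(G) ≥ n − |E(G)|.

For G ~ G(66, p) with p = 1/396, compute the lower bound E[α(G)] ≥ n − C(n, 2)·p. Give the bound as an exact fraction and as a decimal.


E[|E(G)|] = C(66, 2)·p = 2145 · (1/396) = 65/12.
E[α(G)] ≥ n − E[|E(G)|] = 66 − 65/12 = 727/12.
Numerically: ≈ 60.5833.
(This is only a lower bound; the true E[α(G)] may be larger.)

E[α(G)] ≥ 727/12 ≈ 60.5833.


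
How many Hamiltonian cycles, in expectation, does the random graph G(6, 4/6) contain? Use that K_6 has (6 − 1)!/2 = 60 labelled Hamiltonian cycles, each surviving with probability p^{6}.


K_6 has (6 − 1)!/2 = 60 labelled Hamiltonian cycles.
For each such Hamiltonian cycle H, let X_H = 1 if all 6 edges of H are present in G. Then P[X_H = 1] = p^{6} = (2/3)^{6} = 64/729.
By linearity: E[X] = Σ_H E[X_H] = 60 · p^{6} = 60 · 64/729 = 1280/243.
Numerically: E[X] ≈ 5.2675.

E[X] = 60 · (2/3)^{6} = 1280/243 ≈ 5.2675.


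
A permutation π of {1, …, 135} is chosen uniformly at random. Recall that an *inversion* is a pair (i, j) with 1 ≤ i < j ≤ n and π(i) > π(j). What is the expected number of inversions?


Write X = Σ X_I over the C(135, 2) = 9045 pairs i < j, with X_I the indicator of one inversion.
There are 9045 indicators.
For each fixed pair i < j, the values π(i) and π(j) are two distinct elements of {1, …, 135} in uniformly random order; by symmetry P[π(i) > π(j)] = 1/2.
By linearity: E[X] = 9045 · (1/2) = C(135, 2) · (1/2) = 9045/2 = 9045/2 ≈ 4522.500000.

E[X] = 9045/2 = 4522.500000.


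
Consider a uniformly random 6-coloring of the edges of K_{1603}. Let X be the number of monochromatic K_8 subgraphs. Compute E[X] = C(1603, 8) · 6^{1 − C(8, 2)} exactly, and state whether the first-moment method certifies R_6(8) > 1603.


E[X] = C(1603, 8) · 6^{1 − 28} = 1062551202482611197720 · 6^{−27} = 1062551202482611197720/1023490369077469249536.
As a reduced fraction: E[X] = 14757655590036266635/14215144014964850688 ≈ 1.038164.
Is E[X] < 1? NO.
Since E[X] ≥ 1, the first-moment bound is inconclusive at n = 1603; it does NOT by itself certify R_6(8) > 1603.

E[X] = 14757655590036266635/14215144014964850688 ≈ 1.038164; E[X] ≥ 1; first-moment method inconclusive here.


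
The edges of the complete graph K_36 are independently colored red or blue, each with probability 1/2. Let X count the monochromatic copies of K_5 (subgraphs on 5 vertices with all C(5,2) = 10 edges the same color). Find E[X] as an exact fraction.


Let X = Σ_S X_S over the C(36, 5) = 376992 subsets S of size 5, where X_S = 1 if the K_5 on S is monochromatic.
For a fixed S, the K_5 on S has C(5, 2) = 10 edges. P[all 10 edges red] = (1/2)^10, and likewise for blue, so P[monochromatic] = 2·(1/2)^10 = 2^{1 − 10} = 1/512.
By linearity: E[X] = C(36, 5) · 2^{1 − 10} = 376992 · 1/512 = 11781/16.
Numerically: E[X] ≈ 736.31250.

E[X] = C(36,5)·2^(1−C(5,2)) = 11781/16 ≈ 736.31250.


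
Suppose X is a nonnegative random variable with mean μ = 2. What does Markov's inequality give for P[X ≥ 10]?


μ = E[X] = 2, a = 10.
Markov: P[X ≥ 10] ≤ μ/a = (2)/10 = 1/5.
Numerically: ≈ 0.2000.
(Since a = 10 > μ = 2.0000, the bound 1/5 is < 1 and informative.)

P[X ≥ 10] ≤ 1/5 ≈ 0.2000.


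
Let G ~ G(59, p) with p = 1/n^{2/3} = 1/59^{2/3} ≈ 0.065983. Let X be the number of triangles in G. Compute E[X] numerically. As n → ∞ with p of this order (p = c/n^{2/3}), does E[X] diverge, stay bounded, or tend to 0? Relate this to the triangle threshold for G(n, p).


Number of potential triangles: C(59, 3) = 32509.
Each occurs with probability p³ ≈ (0.065983)³ ≈ 2.8727377e-04.
By linearity: E[X] = C(59, 3)·p³ ≈ 32509 · 2.8727377e-04 ≈ 9.33898.
Since α = 2/3 < 1, p = c/n^{2/3} ≫ 1/n is above the triangle threshold p ~ 1/n. Asymptotically E[X] ~ (c³/6)·n^{3(1−α)} = (1³/6)·n^{1} → ∞; triangles are abundant w.h.p.

E[X] ≈ 9.33898; in regime p = Θ(1/n^{2/3}) E[X] diverges (above the triangle threshold p ~ 1/n).


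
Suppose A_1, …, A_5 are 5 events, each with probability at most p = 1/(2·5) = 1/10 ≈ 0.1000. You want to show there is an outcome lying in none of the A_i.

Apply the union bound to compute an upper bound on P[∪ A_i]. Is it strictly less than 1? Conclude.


Union bound: P[∪_{i=1}^{5} A_i] ≤ Σ_i P[A_i] ≤ 5·p = 5·(1/10) = 1/2.
Numerically: 1/2 ≈ 0.5000.
Is 1/2 < 1? YES.
Since P[∪ A_i] ≤ 1/2 < 1, the complement has P[∩ A_i^c] ≥ 1 − 1/2 = 1/2 > 0, so some outcome avoids every A_i.

5·p = 1/2 ≈ 0.5000; existence CERTIFIED by the union bound.


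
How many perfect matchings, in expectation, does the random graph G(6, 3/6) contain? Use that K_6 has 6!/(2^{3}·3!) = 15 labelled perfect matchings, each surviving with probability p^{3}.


K_6 has 6!/(2^{3}·3!) = 15 labelled perfect matchings.
For each such perfect matching H, let X_H = 1 if all 3 edges of H are present in G. Then P[X_H = 1] = p^{3} = (1/2)^{3} = 1/8.
Summing the indicators: E[X] = Σ_H E[X_H] = 15 · p^{3} = 15 · 1/8 = 15/8.
Numerically: E[X] ≈ 1.88.

E[X] = 15 · (1/2)^{3} = 15/8 ≈ 1.88.


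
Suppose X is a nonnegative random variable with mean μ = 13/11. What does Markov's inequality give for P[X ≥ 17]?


μ = E[X] = 13/11, a = 17.
Markov: P[X ≥ 17] ≤ μ/a = (13/11)/17 = 13/187.
Numerically: ≈ 0.069519.
(Since a = 17 > μ = 1.181818, the bound 13/187 is < 1 and informative.)

P[X ≥ 17] ≤ 13/187 ≈ 0.069519.


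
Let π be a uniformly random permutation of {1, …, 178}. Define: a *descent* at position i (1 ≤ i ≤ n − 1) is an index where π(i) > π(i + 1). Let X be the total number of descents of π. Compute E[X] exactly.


Write X = Σ X_I over i = 1, …, 177, with X_I the indicator of one descent.
There are 177 indicators.
For each fixed i, the pair (π(i), π(i+1)) is a uniformly random ordered pair of distinct values from {1, …, 178}; by symmetry P[π(i) > π(i+1)] = 1/2.
By linearity: E[X] = 177 · (1/2) = (178 − 1) · (1/2) = 177/2 ≈ 88.50000.

E[X] = 177/2 = 88.50000.


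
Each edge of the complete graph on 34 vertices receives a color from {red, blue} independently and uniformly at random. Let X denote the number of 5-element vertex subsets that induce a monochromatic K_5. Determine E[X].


Let X = Σ_S X_S over the C(34, 5) = 278256 subsets S of size 5, where X_S = 1 if the K_5 on S is monochromatic.
For a fixed S, the K_5 on S has C(5, 2) = 10 edges. P[all 10 edges red] = (1/2)^10, and likewise for blue, so P[monochromatic] = 2·(1/2)^10 = 2^{1 − 10} = 1/512.
By linearity: E[X] = C(34, 5) · 2^{1 − 10} = 278256 · 1/512 = 17391/32.
Numerically: E[X] ≈ 543.468750.

E[X] = C(34,5)·2^(1−C(5,2)) = 17391/32 ≈ 543.468750.


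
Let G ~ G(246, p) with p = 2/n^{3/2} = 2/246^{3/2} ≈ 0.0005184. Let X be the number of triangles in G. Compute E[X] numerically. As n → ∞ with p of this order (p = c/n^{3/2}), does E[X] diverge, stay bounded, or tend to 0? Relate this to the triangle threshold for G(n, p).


Number of potential triangles: C(246, 3) = 2450980.
Each occurs with probability p³ ≈ (0.0005184)³ ≈ 1.392778e-10.
By linearity: E[X] = C(246, 3)·p³ ≈ 2450980 · 1.392778e-10 ≈ 0.0003.
Since α = 3/2 > 1, p = c/n^{3/2} = o(1/n) is below the triangle threshold p ~ 1/n. Asymptotically E[X] ~ (c³/6)·n^{3(1−α)} = (2³/6)·n^{-1.5} → 0, so by Markov's inequality G has no triangles w.h.p.

E[X] ≈ 0.0003; in regime p = Θ(1/n^{3/2}) E[X] tends to 0 (below the triangle threshold p ~ 1/n).


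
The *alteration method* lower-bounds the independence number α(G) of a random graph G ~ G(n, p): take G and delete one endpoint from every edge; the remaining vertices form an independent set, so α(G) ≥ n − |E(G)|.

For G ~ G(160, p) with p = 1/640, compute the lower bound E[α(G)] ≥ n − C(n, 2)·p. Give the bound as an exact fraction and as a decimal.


E[|E(G)|] = C(160, 2)·p = 12720 · (1/640) = 159/8.
E[α(G)] ≥ n − E[|E(G)|] = 160 − 159/8 = 1121/8.
Numerically: ≈ 140.125.
(This is only a lower bound; the true E[α(G)] may be larger.)

E[α(G)] ≥ 1121/8 ≈ 140.125.


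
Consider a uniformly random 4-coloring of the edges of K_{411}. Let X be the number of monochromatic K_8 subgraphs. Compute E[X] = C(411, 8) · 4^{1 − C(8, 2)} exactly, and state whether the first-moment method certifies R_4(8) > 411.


E[X] = C(411, 8) · 4^{1 − 28} = 18855821462126715 · 4^{−27} = 18855821462126715/18014398509481984.
As a reduced fraction: E[X] = 18855821462126715/18014398509481984 ≈ 1.0467.
Is E[X] < 1? NO.
Since E[X] ≥ 1, the first-moment bound is inconclusive at n = 411; it does NOT by itself certify R_4(8) > 411.

E[X] = 18855821462126715/18014398509481984 ≈ 1.0467; E[X] ≥ 1; first-moment method inconclusive here.


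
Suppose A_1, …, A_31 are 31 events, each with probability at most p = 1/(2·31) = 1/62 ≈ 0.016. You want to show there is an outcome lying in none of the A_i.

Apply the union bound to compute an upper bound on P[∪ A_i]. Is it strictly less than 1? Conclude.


Union bound: P[∪_{i=1}^{31} A_i] ≤ Σ_i P[A_i] ≤ 31·p = 31·(1/62) = 1/2.
Numerically: 1/2 ≈ 0.500.
Is 1/2 < 1? YES.
Since P[∪ A_i] ≤ 1/2 < 1, the complement has P[∩ A_i^c] ≥ 1 − 1/2 = 1/2 > 0, so some outcome avoids every A_i.

31·p = 1/2 ≈ 0.500; existence CERTIFIED by the union bound.


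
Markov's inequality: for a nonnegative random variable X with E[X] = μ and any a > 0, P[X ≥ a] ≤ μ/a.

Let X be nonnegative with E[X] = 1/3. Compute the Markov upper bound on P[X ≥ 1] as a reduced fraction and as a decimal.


μ = E[X] = 1/3, a = 1.
Markov: P[X ≥ 1] ≤ μ/a = (1/3)/1 = 1/3.
Numerically: ≈ 0.333.
(Since a = 1 > μ = 0.333, the bound 1/3 is < 1 and informative.)

P[X ≥ 1] ≤ 1/3 ≈ 0.333.


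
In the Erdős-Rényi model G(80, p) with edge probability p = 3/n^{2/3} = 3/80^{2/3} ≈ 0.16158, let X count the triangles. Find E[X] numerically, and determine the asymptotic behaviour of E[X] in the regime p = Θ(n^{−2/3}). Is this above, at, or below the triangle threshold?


Number of potential triangles: C(80, 3) = 82160.
Each occurs with probability p³ ≈ (0.16158)³ ≈ 4.2187500e-03.
By linearity: E[X] = C(80, 3)·p³ ≈ 82160 · 4.2187500e-03 ≈ 346.61250.
Since α = 2/3 < 1, p = c/n^{2/3} ≫ 1/n is above the triangle threshold p ~ 1/n. Asymptotically E[X] ~ (c³/6)·n^{3(1−α)} = (3³/6)·n^{1} → ∞; triangles are abundant w.h.p.

E[X] ≈ 346.61250; in regime p = Θ(1/n^{2/3}) E[X] diverges (above the triangle threshold p ~ 1/n).


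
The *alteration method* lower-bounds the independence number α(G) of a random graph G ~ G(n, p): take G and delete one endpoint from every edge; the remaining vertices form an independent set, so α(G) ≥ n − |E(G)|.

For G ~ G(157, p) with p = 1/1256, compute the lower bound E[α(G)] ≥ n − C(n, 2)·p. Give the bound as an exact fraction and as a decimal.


E[|E(G)|] = C(157, 2)·p = 12246 · (1/1256) = 39/4.
E[α(G)] ≥ n − E[|E(G)|] = 157 − 39/4 = 589/4.
Numerically: ≈ 147.250.
(This is only a lower bound; the true E[α(G)] may be larger.)

E[α(G)] ≥ 589/4 ≈ 147.250.


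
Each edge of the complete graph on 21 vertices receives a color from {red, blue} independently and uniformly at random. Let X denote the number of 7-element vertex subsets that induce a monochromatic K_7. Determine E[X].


Let X = Σ_S X_S over the C(21, 7) = 116280 subsets S of size 7, where X_S = 1 if the K_7 on S is monochromatic.
For a fixed S, the K_7 on S has C(7, 2) = 21 edges. P[all 21 edges red] = (1/2)^21, and likewise for blue, so P[monochromatic] = 2·(1/2)^21 = 2^{1 − 21} = 1/1048576.
By linearity of expectation: E[X] = C(21, 7) · 2^{1 − 21} = 116280 · 1/1048576 = 14535/131072.
Numerically: E[X] ≈ 0.111.

E[X] = C(21,7)·2^(1−C(7,2)) = 14535/131072 ≈ 0.111.


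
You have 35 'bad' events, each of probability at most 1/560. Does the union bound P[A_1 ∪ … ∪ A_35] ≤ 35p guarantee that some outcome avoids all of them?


Union bound: P[∪_{i=1}^{35} A_i] ≤ Σ_i P[A_i] ≤ 35·p = 35·(1/560) = 1/16.
Numerically: 1/16 ≈ 0.062500.
Is 1/16 < 1? YES.
Since P[∪ A_i] ≤ 1/16 < 1, the complement has P[∩ A_i^c] ≥ 1 − 1/16 = 15/16 > 0, so some outcome avoids every A_i.

35·p = 1/16 ≈ 0.062500; existence CERTIFIED by the union bound.


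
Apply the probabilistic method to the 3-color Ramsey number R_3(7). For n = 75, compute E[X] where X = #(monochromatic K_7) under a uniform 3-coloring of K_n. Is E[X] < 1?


E[X] = C(75, 7) · 3^{1 − 21} = 1984829850 · 3^{−20} = 1984829850/3486784401.
As a reduced fraction: E[X] = 220536650/387420489 ≈ 0.56924.
Is E[X] < 1? YES.
Since E[X] < 1, there exists a 3-coloring of K_{75} with no monochromatic K_7; hence R_3(7) > 75.

E[X] = 220536650/387420489 ≈ 0.56924; E[X] < 1, so R_3(7) > 75.


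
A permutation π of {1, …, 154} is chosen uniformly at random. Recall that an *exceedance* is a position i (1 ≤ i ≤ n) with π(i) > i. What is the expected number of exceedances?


Write X = Σ_{i=1}^{154} X_i, where X_i = 1_{π(i) > i}.
For each fixed i, π(i) is uniform over {1, …, 154} (marginal of a uniform permutation), so P[π(i) > i] = (n − i)/n. Summing: Σ_{i=1}^{154} (n − i)/n = (0 + 1 + … + 153)/154 = 154(154 − 1)/(2·154) = (154 − 1)/2.
Hence E[X] = Σ_{i=1}^{154} (154 − i)/154 = 153/2 ≈ 76.500000.

E[X] = 153/2 = 76.500000.


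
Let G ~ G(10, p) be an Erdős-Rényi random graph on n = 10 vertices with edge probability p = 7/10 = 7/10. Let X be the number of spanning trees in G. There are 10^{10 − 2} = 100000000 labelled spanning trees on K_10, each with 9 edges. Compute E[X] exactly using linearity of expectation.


K_10 has 10^{10 − 2} = 100000000 labelled spanning trees.
For each such spanning tree H, let X_H = 1 if all 9 edges of H are present in G. Then P[X_H = 1] = p^{9} = (7/10)^{9} = 40353607/1000000000.
Summing the indicators: E[X] = Σ_H E[X_H] = 100000000 · p^{9} = 100000000 · 40353607/1000000000 = 40353607/10.
Numerically: E[X] ≈ 4.035e+06.

E[X] = 100000000 · (7/10)^{9} = 40353607/10 ≈ 4.035e+06.


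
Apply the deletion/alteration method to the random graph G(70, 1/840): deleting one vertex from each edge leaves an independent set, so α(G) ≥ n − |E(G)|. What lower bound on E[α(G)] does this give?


E[|E(G)|] = C(70, 2)·p = 2415 · (1/840) = 23/8.
E[α(G)] ≥ n − E[|E(G)|] = 70 − 23/8 = 537/8.
Numerically: ≈ 67.12500.
(This is only a lower bound; the true E[α(G)] may be larger.)

E[α(G)] ≥ 537/8 ≈ 67.12500.


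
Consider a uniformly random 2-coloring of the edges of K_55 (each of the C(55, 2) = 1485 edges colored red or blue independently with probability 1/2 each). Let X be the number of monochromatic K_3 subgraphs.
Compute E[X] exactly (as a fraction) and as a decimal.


Let X = Σ_S X_S over the C(55, 3) = 26235 subsets S of size 3, where X_S = 1 if the K_3 on S is monochromatic.
For a fixed S, the K_3 on S has C(3, 2) = 3 edges. P[all 3 edges red] = (1/2)^3, and likewise for blue, so P[monochromatic] = 2·(1/2)^3 = 2^{1 − 3} = 1/4.
By linearity of expectation: E[X] = C(55, 3) · 2^{1 − 3} = 26235 · 1/4 = 26235/4.
Numerically: E[X] ≈ 6558.75000.

E[X] = C(55,3)·2^(1−C(3,2)) = 26235/4 ≈ 6558.75000.


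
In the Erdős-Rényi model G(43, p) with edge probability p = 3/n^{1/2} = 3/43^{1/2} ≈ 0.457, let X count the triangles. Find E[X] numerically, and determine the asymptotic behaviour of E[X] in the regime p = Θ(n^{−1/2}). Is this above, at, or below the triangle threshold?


Number of potential triangles: C(43, 3) = 12341.
Each occurs with probability p³ ≈ (0.457)³ ≈ 9.57549e-02.
By linearity: E[X] = C(43, 3)·p³ ≈ 12341 · 9.57549e-02 ≈ 1181.711.
Since α = 1/2 < 1, p = c/n^{1/2} ≫ 1/n is above the triangle threshold p ~ 1/n. Asymptotically E[X] ~ (c³/6)·n^{3(1−α)} = (3³/6)·n^{1.5} → ∞; triangles are abundant w.h.p.

E[X] ≈ 1181.711; in regime p = Θ(1/n^{1/2}) E[X] diverges (above the triangle threshold p ~ 1/n).


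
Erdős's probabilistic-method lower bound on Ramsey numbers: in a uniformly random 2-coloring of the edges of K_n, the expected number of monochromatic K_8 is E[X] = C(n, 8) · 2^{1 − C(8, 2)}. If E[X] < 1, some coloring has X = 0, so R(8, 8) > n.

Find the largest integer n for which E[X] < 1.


We need C(n, 8) · 2^{1 − 28} < 1, i.e. C(n, 8) < 2^{28 − 1} = 134217728.
Check values of n near the boundary:
  n = 36: C(36, 8) = 30260340; 30260340 < 134217728? YES
  n = 37: C(37, 8) = 38608020; 38608020 < 134217728? YES
  n = 38: C(38, 8) = 48903492; 48903492 < 134217728? YES
  n = 39: C(39, 8) = 61523748; 61523748 < 134217728? YES
  n = 40: C(40, 8) = 76904685; 76904685 < 134217728? YES
  n = 41: C(41, 8) = 95548245; 95548245 < 134217728? YES
  n = 42: C(42, 8) = 118030185; 118030185 < 134217728? YES
  n = 43: C(43, 8) = 145008513; 145008513 < 134217728? NO
The largest n with C(n, 8) < 134217728 is n = 42 (where E[X] = 118030185/134217728 ≈ 0.879393). Hence R(8, 8) > 42, i.e. R(8, 8) ≥ 43.

Largest n = 42; hence R(8, 8) > 42.


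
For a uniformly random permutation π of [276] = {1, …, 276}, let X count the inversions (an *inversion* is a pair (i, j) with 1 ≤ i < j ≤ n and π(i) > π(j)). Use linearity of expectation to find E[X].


Write X = Σ X_I over the C(276, 2) = 37950 pairs i < j, with X_I the indicator of one inversion.
There are 37950 indicators.
For each fixed pair i < j, the values π(i) and π(j) are two distinct elements of {1, …, 276} in uniformly random order; by symmetry P[π(i) > π(j)] = 1/2.
By linearity: E[X] = 37950 · (1/2) = C(276, 2) · (1/2) = 37950/2 = 18975 ≈ 18975.0000.

E[X] = 18975 = 18975.0000.


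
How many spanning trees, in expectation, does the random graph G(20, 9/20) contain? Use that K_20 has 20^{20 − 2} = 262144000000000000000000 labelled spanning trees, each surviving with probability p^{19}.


K_20 has 20^{20 − 2} = 262144000000000000000000 labelled spanning trees.
For each such spanning tree H, let X_H = 1 if all 19 edges of H are present in G. Then P[X_H = 1] = p^{19} = (9/20)^{19} = 1350851717672992089/5242880000000000000000000.
By linearity of expectation: E[X] = Σ_H E[X_H] = 262144000000000000000000 · p^{19} = 262144000000000000000000 · 1350851717672992089/5242880000000000000000000 = 1350851717672992089/20.
Numerically: E[X] ≈ 6.7543e+16.

E[X] = 262144000000000000000000 · (9/20)^{19} = 1350851717672992089/20 ≈ 6.7543e+16.


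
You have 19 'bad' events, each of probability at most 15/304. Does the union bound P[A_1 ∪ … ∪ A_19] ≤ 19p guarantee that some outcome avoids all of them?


Union bound: P[∪_{i=1}^{19} A_i] ≤ Σ_i P[A_i] ≤ 19·p = 19·(15/304) = 15/16.
Numerically: 15/16 ≈ 0.937500.
Is 15/16 < 1? YES.
Since P[∪ A_i] ≤ 15/16 < 1, the complement has P[∩ A_i^c] ≥ 1 − 15/16 = 1/16 > 0, so some outcome avoids every A_i.

19·p = 15/16 ≈ 0.937500; existence CERTIFIED by the union bound.


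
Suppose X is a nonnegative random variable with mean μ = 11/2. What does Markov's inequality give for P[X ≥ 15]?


μ = E[X] = 11/2, a = 15.
Markov: P[X ≥ 15] ≤ μ/a = (11/2)/15 = 11/30.
Numerically: ≈ 0.36667.
(Since a = 15 > μ = 5.50000, the bound 11/30 is < 1 and informative.)

P[X ≥ 15] ≤ 11/30 ≈ 0.36667.


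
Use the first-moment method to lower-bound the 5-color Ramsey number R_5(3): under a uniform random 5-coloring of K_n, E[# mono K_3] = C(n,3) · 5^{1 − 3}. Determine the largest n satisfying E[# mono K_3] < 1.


We need C(n, 3) · 5^{1 − 3} < 1, i.e. C(n, 3) < 5^{3 − 1} = 25.
Check values of n near the boundary:
  n = 4: C(4, 3) = 4; 4 < 25? YES
  n = 5: C(5, 3) = 10; 10 < 25? YES
  n = 6: C(6, 3) = 20; 20 < 25? YES
  n = 7: C(7, 3) = 35; 35 < 25? NO
  n = 8: C(8, 3) = 56; 56 < 25? NO
  n = 9: C(9, 3) = 84; 84 < 25? NO
The largest n with C(n, 3) < 25 is n = 6 (where E[X] = 4/5 ≈ 0.80000). Hence R_5(3) > 6, i.e. R_5(3) ≥ 7.

Largest n = 6; hence R_5(3) > 6.


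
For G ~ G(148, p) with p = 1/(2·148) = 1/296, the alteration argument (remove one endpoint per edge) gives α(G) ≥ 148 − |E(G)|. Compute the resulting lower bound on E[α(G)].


E[|E(G)|] = C(148, 2)·p = 10878 · (1/296) = 147/4.
E[α(G)] ≥ n − E[|E(G)|] = 148 − 147/4 = 445/4.
Numerically: ≈ 111.25000.
(This is only a lower bound; the true E[α(G)] may be larger.)

E[α(G)] ≥ 445/4 ≈ 111.25000.


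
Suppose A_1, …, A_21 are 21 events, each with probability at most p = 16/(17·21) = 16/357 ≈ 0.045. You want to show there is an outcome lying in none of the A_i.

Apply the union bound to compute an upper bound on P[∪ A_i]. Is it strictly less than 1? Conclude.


Union bound: P[∪_{i=1}^{21} A_i] ≤ Σ_i P[A_i] ≤ 21·p = 21·(16/357) = 16/17.
Numerically: 16/17 ≈ 0.941.
Is 16/17 < 1? YES.
Since P[∪ A_i] ≤ 16/17 < 1, the complement has P[∩ A_i^c] ≥ 1 − 16/17 = 1/17 > 0, so some outcome avoids every A_i.

21·p = 16/17 ≈ 0.941; existence CERTIFIED by the union bound.


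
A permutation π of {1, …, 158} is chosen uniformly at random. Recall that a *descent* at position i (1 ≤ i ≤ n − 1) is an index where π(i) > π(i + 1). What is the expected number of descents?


Write X = Σ X_I over i = 1, …, 157, with X_I the indicator of one descent.
There are 157 indicators.
For each fixed i, the pair (π(i), π(i+1)) is a uniformly random ordered pair of distinct values from {1, …, 158}; by symmetry P[π(i) > π(i+1)] = 1/2.
By linearity: E[X] = 157 · (1/2) = (158 − 1) · (1/2) = 157/2 ≈ 78.500000.

E[X] = 157/2 = 78.500000.


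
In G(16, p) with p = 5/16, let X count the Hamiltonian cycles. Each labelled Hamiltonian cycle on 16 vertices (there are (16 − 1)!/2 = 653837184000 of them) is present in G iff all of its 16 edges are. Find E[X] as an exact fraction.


K_16 has (16 − 1)!/2 = 653837184000 labelled Hamiltonian cycles.
For each such Hamiltonian cycle H, let X_H = 1 if all 16 edges of H are present in G. Then P[X_H = 1] = p^{16} = (5/16)^{16} = 152587890625/18446744073709551616.
Summing the indicators: E[X] = Σ_H E[X_H] = 653837184000 · p^{16} = 653837184000 · 152587890625/18446744073709551616 = 97429332733154296875/18014398509481984.
Numerically: E[X] ≈ 5.41e+03.

E[X] = 653837184000 · (5/16)^{16} = 97429332733154296875/18014398509481984 ≈ 5.41e+03.


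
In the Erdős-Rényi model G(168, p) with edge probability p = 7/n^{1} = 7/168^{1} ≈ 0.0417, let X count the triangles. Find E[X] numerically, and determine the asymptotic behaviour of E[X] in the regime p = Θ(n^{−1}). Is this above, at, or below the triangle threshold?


Number of potential triangles: C(168, 3) = 776216.
Each occurs with probability p³ ≈ (0.0417)³ ≈ 7.23380e-05.
By linearity: E[X] = C(168, 3)·p³ ≈ 776216 · 7.23380e-05 ≈ 56.150.
Here α = 1, so p = 7/n is exactly at the triangle threshold p ~ 1/n. Asymptotically E[X] → c³/6 = 7³/6 = 343/6 ≈ 57.167, a bounded constant. In this regime the triangle count is asymptotically Poisson(c³/6).

E[X] ≈ 56.150; in regime p = Θ(1/n^{1}) E[X] stays bounded (at the triangle threshold p ~ 1/n).


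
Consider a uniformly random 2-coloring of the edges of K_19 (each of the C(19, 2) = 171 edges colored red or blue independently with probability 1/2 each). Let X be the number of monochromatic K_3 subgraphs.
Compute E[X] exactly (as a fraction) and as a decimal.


Let X = Σ_S X_S over the C(19, 3) = 969 subsets S of size 3, where X_S = 1 if the K_3 on S is monochromatic.
For a fixed S, the K_3 on S has C(3, 2) = 3 edges. P[all 3 edges red] = (1/2)^3, and likewise for blue, so P[monochromatic] = 2·(1/2)^3 = 2^{1 − 3} = 1/4.
By linearity of expectation: E[X] = C(19, 3) · 2^{1 − 3} = 969 · 1/4 = 969/4.
Numerically: E[X] ≈ 242.250000.

E[X] = C(19,3)·2^(1−C(3,2)) = 969/4 ≈ 242.250000.


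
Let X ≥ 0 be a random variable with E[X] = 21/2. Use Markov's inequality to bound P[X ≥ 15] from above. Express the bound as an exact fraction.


μ = E[X] = 21/2, a = 15.
Markov: P[X ≥ 15] ≤ μ/a = (21/2)/15 = 7/10.
Numerically: ≈ 0.700000.
(Since a = 15 > μ = 10.500000, the bound 7/10 is < 1 and informative.)

P[X ≥ 15] ≤ 7/10 ≈ 0.700000.


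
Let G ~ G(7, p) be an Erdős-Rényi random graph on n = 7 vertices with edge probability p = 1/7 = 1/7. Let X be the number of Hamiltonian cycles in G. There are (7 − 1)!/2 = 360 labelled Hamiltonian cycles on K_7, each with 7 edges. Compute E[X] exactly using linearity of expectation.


K_7 has (7 − 1)!/2 = 360 labelled Hamiltonian cycles.
For each such Hamiltonian cycle H, let X_H = 1 if all 7 edges of H are present in G. Then P[X_H = 1] = p^{7} = (1/7)^{7} = 1/823543.
Summing the indicators: E[X] = Σ_H E[X_H] = 360 · p^{7} = 360 · 1/823543 = 360/823543.
Numerically: E[X] ≈ 0.000437136.

E[X] = 360 · (1/7)^{7} = 360/823543 ≈ 0.000437136.


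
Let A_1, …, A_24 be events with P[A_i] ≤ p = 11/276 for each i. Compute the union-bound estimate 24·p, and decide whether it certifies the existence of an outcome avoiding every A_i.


Union bound: P[∪_{i=1}^{24} A_i] ≤ Σ_i P[A_i] ≤ 24·p = 24·(11/276) = 22/23.
Numerically: 22/23 ≈ 0.956522.
Is 22/23 < 1? YES.
Since P[∪ A_i] ≤ 22/23 < 1, the complement has P[∩ A_i^c] ≥ 1 − 22/23 = 1/23 > 0, so some outcome avoids every A_i.

24·p = 22/23 ≈ 0.956522; existence CERTIFIED by the union bound.


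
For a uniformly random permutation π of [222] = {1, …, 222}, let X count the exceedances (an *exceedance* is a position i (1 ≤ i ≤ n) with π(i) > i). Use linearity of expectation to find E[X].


Write X = Σ_{i=1}^{222} X_i, where X_i = 1_{π(i) > i}.
For each fixed i, π(i) is uniform over {1, …, 222} (marginal of a uniform permutation), so P[π(i) > i] = (n − i)/n. Summing: Σ_{i=1}^{222} (n − i)/n = (0 + 1 + … + 221)/222 = 222(222 − 1)/(2·222) = (222 − 1)/2.
Hence E[X] = Σ_{i=1}^{222} (222 − i)/222 = 221/2 ≈ 110.500.

E[X] = 221/2 = 110.500.


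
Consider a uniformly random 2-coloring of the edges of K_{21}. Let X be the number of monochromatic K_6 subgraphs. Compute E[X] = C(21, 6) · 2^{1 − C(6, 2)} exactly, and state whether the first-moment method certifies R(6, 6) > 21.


E[X] = C(21, 6) · 2^{1 − 15} = 54264 · 2^{−14} = 54264/16384.
As a reduced fraction: E[X] = 6783/2048 ≈ 3.3120.
Is E[X] < 1? NO.
Since E[X] ≥ 1, the first-moment bound is inconclusive at n = 21; it does NOT by itself certify R(6, 6) > 21.

E[X] = 6783/2048 ≈ 3.3120; E[X] ≥ 1; first-moment method inconclusive here.


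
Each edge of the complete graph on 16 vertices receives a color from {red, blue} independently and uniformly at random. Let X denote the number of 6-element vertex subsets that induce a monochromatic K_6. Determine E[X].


Let X = Σ_S X_S over the C(16, 6) = 8008 subsets S of size 6, where X_S = 1 if the K_6 on S is monochromatic.
For a fixed S, the K_6 on S has C(6, 2) = 15 edges. P[all 15 edges red] = (1/2)^15, and likewise for blue, so P[monochromatic] = 2·(1/2)^15 = 2^{1 − 15} = 1/16384.
By linearity: E[X] = C(16, 6) · 2^{1 − 15} = 8008 · 1/16384 = 1001/2048.
Numerically: E[X] ≈ 0.489.

E[X] = C(16,6)·2^(1−C(6,2)) = 1001/2048 ≈ 0.489.


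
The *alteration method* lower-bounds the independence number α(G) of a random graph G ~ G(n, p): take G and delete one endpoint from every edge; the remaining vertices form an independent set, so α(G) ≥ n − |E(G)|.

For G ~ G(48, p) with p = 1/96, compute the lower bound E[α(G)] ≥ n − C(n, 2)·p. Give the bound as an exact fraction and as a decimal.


E[|E(G)|] = C(48, 2)·p = 1128 · (1/96) = 47/4.
E[α(G)] ≥ n − E[|E(G)|] = 48 − 47/4 = 145/4.
Numerically: ≈ 36.2500.
(This is only a lower bound; the true E[α(G)] may be larger.)

E[α(G)] ≥ 145/4 ≈ 36.2500.


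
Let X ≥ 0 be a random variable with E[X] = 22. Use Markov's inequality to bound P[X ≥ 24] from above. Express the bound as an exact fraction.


μ = E[X] = 22, a = 24.
Markov: P[X ≥ 24] ≤ μ/a = (22)/24 = 11/12.
Numerically: ≈ 0.916667.
(Since a = 24 > μ = 22.000000, the bound 11/12 is < 1 and informative.)

P[X ≥ 24] ≤ 11/12 ≈ 0.916667.


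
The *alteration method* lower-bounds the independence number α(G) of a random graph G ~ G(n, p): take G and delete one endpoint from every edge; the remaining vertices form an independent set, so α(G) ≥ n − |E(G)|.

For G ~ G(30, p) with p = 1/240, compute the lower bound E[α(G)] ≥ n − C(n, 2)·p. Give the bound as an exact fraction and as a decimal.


E[|E(G)|] = C(30, 2)·p = 435 · (1/240) = 29/16.
E[α(G)] ≥ n − E[|E(G)|] = 30 − 29/16 = 451/16.
Numerically: ≈ 28.1875.
(This is only a lower bound; the true E[α(G)] may be larger.)

E[α(G)] ≥ 451/16 ≈ 28.1875.
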